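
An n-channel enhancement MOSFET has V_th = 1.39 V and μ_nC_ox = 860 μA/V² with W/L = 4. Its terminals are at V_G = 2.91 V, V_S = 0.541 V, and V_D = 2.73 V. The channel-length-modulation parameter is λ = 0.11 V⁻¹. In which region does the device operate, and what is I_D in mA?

V_GS = V_G − V_S = 2.91 − 0.541 = 2.37 V; V_DS = V_D − V_S = 2.73 − 0.541 = 2.19 V.
k_n = μ_nC_ox · (W/L) = 3.44 mA/V².
V_ov = V_GS − V_th = 2.37 − 1.39 = 0.979 V.
Since V_DS = 2.19 V ≥ V_ov = 0.979 V, the device is in saturation.
I_D = ½ k_n V_ov² (1 + λ V_DS) = 0.5 × 3.44 × 0.979² × (1 + 0.11 × 2.19) = 2.05 mA.

Saturation; I_D = 2.05 mA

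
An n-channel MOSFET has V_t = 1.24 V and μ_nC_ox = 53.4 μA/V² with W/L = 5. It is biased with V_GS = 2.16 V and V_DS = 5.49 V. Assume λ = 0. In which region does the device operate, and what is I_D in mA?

k_n = μ_nC_ox · (W/L) = 0.267 mA/V².
V_ov = V_GS − V_t = 2.16 − 1.24 = 0.92 V.
Since V_DS = 5.49 V ≥ V_ov = 0.92 V, the device is in saturation.
I_D = ½ k_n V_ov² = 0.5 × 0.267 × 0.92² = 0.113 mA.

Saturation; I_D = 0.113 mA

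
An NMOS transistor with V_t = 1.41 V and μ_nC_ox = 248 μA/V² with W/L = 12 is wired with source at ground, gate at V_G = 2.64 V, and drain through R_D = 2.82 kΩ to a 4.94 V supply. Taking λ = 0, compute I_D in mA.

V_GS = V_G = 2.64 V, so V_ov = 2.64 − 1.41 = 1.23 V.
k_n = μ_nC_ox · (W/L) = 2.976 mA/V².
Assume saturation: I_D = ½ k_n V_ov² = 0.5 × 2.976 × 1.23² = 2.25 mA, giving V_DS = V_DD − I_D R_D = 4.94 − 2.25 × 2.82 = -1.41 V.
But -1.41 V < V_ov = 1.23 V, so the device is actually in triode.
In triode I_D = k_n[V_ov V_DS − ½ V_DS²] and I_D = (V_DD − V_DS)/R_D. Equating: 4.2 V_DS² − 11.32 V_DS + 4.94 = 0, giving V_DS = 0.547 V (the root below V_ov).
I_D = (4.94 − 0.547) / 2.82 = 1.56 mA.

I_D = 1.56 mA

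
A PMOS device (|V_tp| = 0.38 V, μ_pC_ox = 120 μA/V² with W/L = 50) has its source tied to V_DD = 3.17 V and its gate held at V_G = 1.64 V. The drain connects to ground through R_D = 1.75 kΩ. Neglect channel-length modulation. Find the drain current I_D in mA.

I_D = 1.66 mA

V_SG = V_DD − V_G = 3.17 − 1.64 = 1.53 V, so V_ov = 1.53 − 0.38 = 1.15 V.
k_p = μ_pC_ox · (W/L) = 6 mA/V².
Assume saturation: I_D = ½ k_p V_ov² = 0.5 × 6 × 1.15² = 3.97 mA, giving V_SD = V_DD − I_D R_D = 3.17 − 3.97 × 1.75 = -3.77 V.
But -3.77 V < V_ov = 1.15 V, so the device is actually in triode.
In triode I_D = k_p[V_ov V_SD − ½ V_SD²] and I_D = (V_DD − V_SD)/R_D. Equating: 5.25 V_SD² − 13.07 V_SD + 3.17 = 0, giving V_SD = 0.272 V (the root below V_ov).
I_D = (3.17 − 0.272) / 1.75 = 1.66 mA.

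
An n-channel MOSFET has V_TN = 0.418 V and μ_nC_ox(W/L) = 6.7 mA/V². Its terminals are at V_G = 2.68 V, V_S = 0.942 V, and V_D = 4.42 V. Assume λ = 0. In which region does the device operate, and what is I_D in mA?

Saturation; I_D = 5.84 mA

V_GS = V_G − V_S = 2.68 − 0.942 = 1.74 V; V_DS = V_D − V_S = 4.42 − 0.942 = 3.48 V.
V_ov = V_GS − V_TN = 1.74 − 0.418 = 1.32 V.
Since V_DS = 3.48 V ≥ V_ov = 1.32 V, the device is in saturation.
I_D = ½ k_n V_ov² = 0.5 × 6.7 × 1.32² = 5.84 mA.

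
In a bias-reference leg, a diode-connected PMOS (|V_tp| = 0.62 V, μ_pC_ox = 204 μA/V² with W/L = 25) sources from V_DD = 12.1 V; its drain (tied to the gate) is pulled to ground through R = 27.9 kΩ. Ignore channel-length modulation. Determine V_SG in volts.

V_SG = 1.01 V

With gate tied to drain, V_SG = V_SD ≥ V_SG − |V_tp|, so the device is in saturation.
k_p = μ_pC_ox · (W/L) = 5.1 mA/V².
KCL at the drain: ½ k_p (V_SG − |V_tp|)² = (V_DD − V_SG)/R.
Let x = V_SG − 0.62. Then 71.1 x² + x − 11.48 = 0, giving x = 0.395 V (positive root), so V_SG = 1.01 V.
I_D = (V_DD − V_SG)/R = (12.1 − 1.01) / 27.9 = 0.397 mA.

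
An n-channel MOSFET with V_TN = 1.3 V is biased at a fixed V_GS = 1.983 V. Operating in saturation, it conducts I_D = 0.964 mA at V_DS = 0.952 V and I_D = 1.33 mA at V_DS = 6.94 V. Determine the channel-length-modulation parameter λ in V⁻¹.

λ = 0.0675 V⁻¹

With V_GS fixed, I_D ∝ (1 + λ V_DS) in saturation, so I_D2/I_D1 = (1 + λ V_DS2)/(1 + λ V_DS1).
1.33/0.964 = 1.38 = (1 + 6.94 λ)/(1 + 0.952 λ).
Solving: λ (I_D1 V_DS2 − I_D2 V_DS1) = I_D2 − I_D1, so λ = (1.33 − 0.964) / (0.964 × 6.94 − 1.33 × 0.952) = 0.366 / 5.42 = 0.0675 V⁻¹.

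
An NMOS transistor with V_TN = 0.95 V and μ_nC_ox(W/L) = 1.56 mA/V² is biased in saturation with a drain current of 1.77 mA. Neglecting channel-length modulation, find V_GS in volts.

In saturation I_D = ½ k_n (V_GS − V_TN)², so V_GS − V_TN = √(2 I_D / k_n) = √(2 × 1.77 / 1.56) = 1.51 V.
V_GS = 0.95 + 1.51 = 2.46 V.

V_GS = 2.46 V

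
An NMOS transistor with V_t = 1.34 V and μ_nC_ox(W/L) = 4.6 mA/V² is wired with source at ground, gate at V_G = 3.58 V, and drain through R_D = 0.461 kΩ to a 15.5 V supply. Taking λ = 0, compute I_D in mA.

I_D = 11.5 mA

V_GS = V_G = 3.58 V, so V_ov = 3.58 − 1.34 = 2.24 V.
Assume saturation: I_D = ½ k_n V_ov² = 0.5 × 4.6 × 2.24² = 11.5 mA, giving V_DS = V_DD − I_D R_D = 15.5 − 11.5 × 0.461 = 10.2 V.
V_DS = 10.2 V ≥ V_ov = 2.24 V, confirming saturation.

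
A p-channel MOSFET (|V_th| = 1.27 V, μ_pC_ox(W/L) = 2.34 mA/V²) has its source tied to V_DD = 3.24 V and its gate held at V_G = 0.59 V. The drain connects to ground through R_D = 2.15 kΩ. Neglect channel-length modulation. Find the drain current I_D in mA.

I_D = 1.28 mA

V_SG = V_DD − V_G = 3.24 − 0.59 = 2.65 V, so V_ov = 2.65 − 1.27 = 1.38 V.
Assume saturation: I_D = ½ k_p V_ov² = 0.5 × 2.34 × 1.38² = 2.23 mA, giving V_SD = V_DD − I_D R_D = 3.24 − 2.23 × 2.15 = -1.55 V.
But -1.55 V < V_ov = 1.38 V, so the device is actually in triode.
In triode I_D = k_p[V_ov V_SD − ½ V_SD²] and I_D = (V_DD − V_SD)/R_D. Equating: 2.52 V_SD² − 7.943 V_SD + 3.24 = 0, giving V_SD = 0.481 V (the root below V_ov).
I_D = (3.24 − 0.481) / 2.15 = 1.28 mA.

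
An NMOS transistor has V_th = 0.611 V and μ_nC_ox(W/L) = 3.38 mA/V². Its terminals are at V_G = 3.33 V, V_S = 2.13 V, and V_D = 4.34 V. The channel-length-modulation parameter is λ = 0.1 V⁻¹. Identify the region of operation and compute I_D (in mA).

V_GS = V_G − V_S = 3.33 − 2.13 = 1.2 V; V_DS = V_D − V_S = 4.34 − 2.13 = 2.21 V.
V_ov = V_GS − V_th = 1.2 − 0.611 = 0.589 V.
Since V_DS = 2.21 V ≥ V_ov = 0.589 V, the device is in saturation.
I_D = ½ k_n V_ov² (1 + λ V_DS) = 0.5 × 3.38 × 0.589² × (1 + 0.1 × 2.21) = 0.716 mA.

Saturation; I_D = 0.716 mA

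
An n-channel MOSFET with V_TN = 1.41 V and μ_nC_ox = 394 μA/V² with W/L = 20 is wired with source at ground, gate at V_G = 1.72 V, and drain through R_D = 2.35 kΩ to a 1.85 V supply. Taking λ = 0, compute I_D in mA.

V_GS = V_G = 1.72 V, so V_ov = 1.72 − 1.41 = 0.31 V.
k_n = μ_nC_ox · (W/L) = 7.88 mA/V².
Assume saturation: I_D = ½ k_n V_ov² = 0.5 × 7.88 × 0.31² = 0.379 mA, giving V_DS = V_DD − I_D R_D = 1.85 − 0.379 × 2.35 = 0.96 V.
V_DS = 0.96 V ≥ V_ov = 0.31 V, confirming saturation.

I_D = 0.379 mA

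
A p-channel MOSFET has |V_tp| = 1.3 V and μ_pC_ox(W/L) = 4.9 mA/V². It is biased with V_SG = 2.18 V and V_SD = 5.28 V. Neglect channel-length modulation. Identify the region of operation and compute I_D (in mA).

Saturation; I_D = 1.90 mA

V_ov = V_SG − |V_tp| = 2.18 − 1.3 = 0.88 V.
Since V_SD = 5.28 V ≥ V_ov = 0.88 V, the device is in saturation.
I_D = ½ k_p V_ov² = 0.5 × 4.9 × 0.88² = 1.9 mA.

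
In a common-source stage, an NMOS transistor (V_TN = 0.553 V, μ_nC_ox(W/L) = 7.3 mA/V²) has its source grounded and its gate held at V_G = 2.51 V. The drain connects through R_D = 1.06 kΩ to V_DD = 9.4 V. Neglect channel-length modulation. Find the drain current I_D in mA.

V_GS = V_G = 2.51 V, so V_ov = 2.51 − 0.553 = 1.96 V.
Assume saturation: I_D = ½ k_n V_ov² = 0.5 × 7.3 × 1.96² = 14 mA, giving V_DS = V_DD − I_D R_D = 9.4 − 14 × 1.06 = -5.42 V.
But -5.42 V < V_ov = 1.96 V, so the device is actually in triode.
In triode I_D = k_n[V_ov V_DS − ½ V_DS²] and I_D = (V_DD − V_DS)/R_D. Equating: 3.87 V_DS² − 16.14 V_DS + 9.4 = 0, giving V_DS = 0.7 V (the root below V_ov).
I_D = (9.4 − 0.7) / 1.06 = 8.21 mA.

I_D = 8.21 mA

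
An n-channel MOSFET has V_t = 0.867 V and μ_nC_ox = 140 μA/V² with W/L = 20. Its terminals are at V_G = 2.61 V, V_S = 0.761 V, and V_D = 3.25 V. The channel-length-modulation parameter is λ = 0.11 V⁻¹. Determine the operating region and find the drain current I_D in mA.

Saturation; I_D = 1.72 mA

V_GS = V_G − V_S = 2.61 − 0.761 = 1.85 V; V_DS = V_D − V_S = 3.25 − 0.761 = 2.49 V.
k_n = μ_nC_ox · (W/L) = 2.8 mA/V².
V_ov = V_GS − V_t = 1.85 − 0.867 = 0.982 V.
Since V_DS = 2.49 V ≥ V_ov = 0.982 V, the device is in saturation.
I_D = ½ k_n V_ov² (1 + λ V_DS) = 0.5 × 2.8 × 0.982² × (1 + 0.11 × 2.49) = 1.72 mA.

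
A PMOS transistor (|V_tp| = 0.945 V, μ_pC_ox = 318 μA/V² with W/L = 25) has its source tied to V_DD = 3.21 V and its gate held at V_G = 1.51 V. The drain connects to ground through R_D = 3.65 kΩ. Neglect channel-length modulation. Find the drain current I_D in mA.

V_SG = V_DD − V_G = 3.21 − 1.51 = 1.7 V, so V_ov = 1.7 − 0.945 = 0.755 V.
k_p = μ_pC_ox · (W/L) = 7.95 mA/V².
Assume saturation: I_D = ½ k_p V_ov² = 0.5 × 7.95 × 0.755² = 2.27 mA, giving V_SD = V_DD − I_D R_D = 3.21 − 2.27 × 3.65 = -5.06 V.
But -5.06 V < V_ov = 0.755 V, so the device is actually in triode.
In triode I_D = k_p[V_ov V_SD − ½ V_SD²] and I_D = (V_DD − V_SD)/R_D. Equating: 14.5 V_SD² − 22.91 V_SD + 3.21 = 0, giving V_SD = 0.155 V (the root below V_ov).
I_D = (3.21 − 0.155) / 3.65 = 0.837 mA.

I_D = 0.837 mA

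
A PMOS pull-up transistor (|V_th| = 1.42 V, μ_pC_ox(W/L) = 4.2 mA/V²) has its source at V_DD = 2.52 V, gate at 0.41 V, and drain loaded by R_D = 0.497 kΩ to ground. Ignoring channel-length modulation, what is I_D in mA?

I_D = 1.00 mA

V_SG = V_DD − V_G = 2.52 − 0.41 = 2.11 V, so V_ov = 2.11 − 1.42 = 0.69 V.
Assume saturation: I_D = ½ k_p V_ov² = 0.5 × 4.2 × 0.69² = 1 mA, giving V_SD = V_DD − I_D R_D = 2.52 − 1 × 0.497 = 2.02 V.
V_SD = 2.02 V ≥ V_ov = 0.69 V, confirming saturation.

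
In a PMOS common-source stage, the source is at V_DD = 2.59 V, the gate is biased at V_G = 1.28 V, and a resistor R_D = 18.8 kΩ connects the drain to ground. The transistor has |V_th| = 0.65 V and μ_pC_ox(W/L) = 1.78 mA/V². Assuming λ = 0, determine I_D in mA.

V_SG = V_DD − V_G = 2.59 − 1.28 = 1.31 V, so V_ov = 1.31 − 0.65 = 0.66 V.
Assume saturation: I_D = ½ k_p V_ov² = 0.5 × 1.78 × 0.66² = 0.388 mA, giving V_SD = V_DD − I_D R_D = 2.59 − 0.388 × 18.8 = -4.7 V.
But -4.7 V < V_ov = 0.66 V, so the device is actually in triode.
In triode I_D = k_p[V_ov V_SD − ½ V_SD²] and I_D = (V_DD − V_SD)/R_D. Equating: 16.7 V_SD² − 23.09 V_SD + 2.59 = 0, giving V_SD = 0.123 V (the root below V_ov).
I_D = (2.59 − 0.123) / 18.8 = 0.131 mA.

I_D = 0.131 mA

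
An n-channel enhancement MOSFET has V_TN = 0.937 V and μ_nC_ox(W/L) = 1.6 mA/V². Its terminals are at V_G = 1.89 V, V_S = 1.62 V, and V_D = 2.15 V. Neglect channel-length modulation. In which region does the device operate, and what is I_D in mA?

Cutoff; I_D = 0 mA

V_GS = V_G − V_S = 1.89 − 1.62 = 0.27 V; V_DS = V_D − V_S = 2.15 − 1.62 = 0.53 V.
V_GS = 0.27 V < V_TN = 0.937 V, so the transistor is in cutoff.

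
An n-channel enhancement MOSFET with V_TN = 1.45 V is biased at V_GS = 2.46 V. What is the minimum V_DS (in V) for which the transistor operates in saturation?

The boundary between triode and saturation is V_DS = V_GS − V_TN = V_ov.
V_ov = 2.46 − 1.45 = 1.01 V.

V_DS,sat = 1.01 V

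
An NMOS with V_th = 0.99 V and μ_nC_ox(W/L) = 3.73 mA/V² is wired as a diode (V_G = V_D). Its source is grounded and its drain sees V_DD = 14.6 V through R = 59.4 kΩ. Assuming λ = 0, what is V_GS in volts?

With gate tied to drain, V_GS = V_DS ≥ V_GS − V_th, so the device is in saturation.
KCL at the drain: ½ k_n (V_GS − V_th)² = (V_DD − V_GS)/R.
Let x = V_GS − 0.99. Then 111 x² + x − 13.61 = 0, giving x = 0.346 V (positive root), so V_GS = 1.34 V.
I_D = (V_DD − V_GS)/R = (14.6 − 1.34) / 59.4 = 0.223 mA.

V_GS = 1.34 V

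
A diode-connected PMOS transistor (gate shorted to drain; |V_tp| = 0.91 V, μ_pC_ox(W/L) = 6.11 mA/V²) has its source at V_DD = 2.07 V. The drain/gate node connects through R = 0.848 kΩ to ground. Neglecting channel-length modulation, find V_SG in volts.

V_SG = 1.41 V

With gate tied to drain, V_SG = V_SD ≥ V_SG − |V_tp|, so the device is in saturation.
KCL at the drain: ½ k_p (V_SG − |V_tp|)² = (V_DD − V_SG)/R.
Let x = V_SG − 0.91. Then 2.59 x² + x − 1.16 = 0, giving x = 0.503 V (positive root), so V_SG = 1.41 V.
I_D = (V_DD − V_SG)/R = (2.07 − 1.41) / 0.848 = 0.774 mA.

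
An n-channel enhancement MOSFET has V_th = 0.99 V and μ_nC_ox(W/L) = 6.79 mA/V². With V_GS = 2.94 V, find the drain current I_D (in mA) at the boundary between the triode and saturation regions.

At the boundary V_DS = V_ov = V_GS − V_th = 2.94 − 0.99 = 1.95 V.
I_D = ½ k_n V_ov² = 0.5 × 6.79 × 1.95² = 12.9 mA.

I_D = 12.9 mA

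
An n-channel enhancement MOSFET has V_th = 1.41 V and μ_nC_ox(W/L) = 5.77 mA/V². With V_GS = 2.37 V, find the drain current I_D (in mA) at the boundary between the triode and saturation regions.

I_D = 2.66 mA

At the boundary V_DS = V_ov = V_GS − V_th = 2.37 − 1.41 = 0.96 V.
I_D = ½ k_n V_ov² = 0.5 × 5.77 × 0.96² = 2.66 mA.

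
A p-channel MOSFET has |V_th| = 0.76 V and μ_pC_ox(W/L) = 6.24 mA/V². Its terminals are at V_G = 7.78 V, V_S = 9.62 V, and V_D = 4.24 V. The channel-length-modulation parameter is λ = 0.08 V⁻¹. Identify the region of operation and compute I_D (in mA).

Saturation; I_D = 5.21 mA

V_SG = V_S − V_G = 9.62 − 7.78 = 1.84 V; V_SD = V_S − V_D = 9.62 − 4.24 = 5.38 V.
V_ov = V_SG − |V_th| = 1.84 − 0.76 = 1.08 V.
Since V_SD = 5.38 V ≥ V_ov = 1.08 V, the device is in saturation.
I_D = ½ k_p V_ov² (1 + λ V_SD) = 0.5 × 6.24 × 1.08² × (1 + 0.08 × 5.38) = 5.21 mA.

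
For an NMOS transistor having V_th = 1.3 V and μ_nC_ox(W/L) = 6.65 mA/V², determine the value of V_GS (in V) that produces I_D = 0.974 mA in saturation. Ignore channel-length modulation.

V_GS = 1.84 V

In saturation I_D = ½ k_n (V_GS − V_th)², so V_GS − V_th = √(2 I_D / k_n) = √(2 × 0.974 / 6.65) = 0.541 V.
V_GS = 1.3 + 0.541 = 1.84 V.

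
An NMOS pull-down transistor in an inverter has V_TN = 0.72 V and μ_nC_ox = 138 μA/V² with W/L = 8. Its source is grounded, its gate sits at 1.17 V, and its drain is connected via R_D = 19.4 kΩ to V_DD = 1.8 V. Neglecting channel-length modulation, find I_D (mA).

I_D = 0.0816 mA

V_GS = V_G = 1.17 V, so V_ov = 1.17 − 0.72 = 0.45 V.
k_n = μ_nC_ox · (W/L) = 1.104 mA/V².
Assume saturation: I_D = ½ k_n V_ov² = 0.5 × 1.104 × 0.45² = 0.112 mA, giving V_DS = V_DD − I_D R_D = 1.8 − 0.112 × 19.4 = -0.369 V.
But -0.369 V < V_ov = 0.45 V, so the device is actually in triode.
In triode I_D = k_n[V_ov V_DS − ½ V_DS²] and I_D = (V_DD − V_DS)/R_D. Equating: 10.7 V_DS² − 10.64 V_DS + 1.8 = 0, giving V_DS = 0.216 V (the root below V_ov).
I_D = (1.8 − 0.216) / 19.4 = 0.0816 mA.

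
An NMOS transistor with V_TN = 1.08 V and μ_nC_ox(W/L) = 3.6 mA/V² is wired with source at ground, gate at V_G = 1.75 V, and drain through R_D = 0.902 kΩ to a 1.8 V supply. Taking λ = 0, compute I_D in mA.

V_GS = V_G = 1.75 V, so V_ov = 1.75 − 1.08 = 0.67 V.
Assume saturation: I_D = ½ k_n V_ov² = 0.5 × 3.6 × 0.67² = 0.808 mA, giving V_DS = V_DD − I_D R_D = 1.8 − 0.808 × 0.902 = 1.07 V.
V_DS = 1.07 V ≥ V_ov = 0.67 V, confirming saturation.

I_D = 0.808 mA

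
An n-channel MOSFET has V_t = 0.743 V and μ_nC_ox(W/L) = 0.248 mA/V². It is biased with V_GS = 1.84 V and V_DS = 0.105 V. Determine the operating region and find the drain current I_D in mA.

Triode; I_D = 0.0272 mA

V_ov = V_GS − V_t = 1.84 − 0.743 = 1.1 V.
Since V_DS = 0.105 V < V_ov = 1.1 V, the device is in the triode region.
I_D = k_n [V_ov · V_DS − ½ V_DS²] = 0.248 × [1.1 × 0.105 − 0.5 × 0.105²] = 0.0272 mA.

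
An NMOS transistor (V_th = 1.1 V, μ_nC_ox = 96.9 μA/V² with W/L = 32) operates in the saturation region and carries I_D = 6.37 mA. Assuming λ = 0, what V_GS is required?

k_n = μ_nC_ox · (W/L) = 3.101 mA/V².
In saturation I_D = ½ k_n (V_GS − V_th)², so V_GS − V_th = √(2 I_D / k_n) = √(2 × 6.37 / 3.101) = 2.03 V.
V_GS = 1.1 + 2.03 = 3.13 V.

V_GS = 3.13 V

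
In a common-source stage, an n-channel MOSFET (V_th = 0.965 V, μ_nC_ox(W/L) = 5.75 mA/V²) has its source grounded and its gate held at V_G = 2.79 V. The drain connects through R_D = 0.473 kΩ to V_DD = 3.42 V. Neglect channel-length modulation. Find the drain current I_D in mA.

I_D = 5.80 mA

V_GS = V_G = 2.79 V, so V_ov = 2.79 − 0.965 = 1.83 V.
Assume saturation: I_D = ½ k_n V_ov² = 0.5 × 5.75 × 1.83² = 9.58 mA, giving V_DS = V_DD − I_D R_D = 3.42 − 9.58 × 0.473 = -1.11 V.
But -1.11 V < V_ov = 1.83 V, so the device is actually in triode.
In triode I_D = k_n[V_ov V_DS − ½ V_DS²] and I_D = (V_DD − V_DS)/R_D. Equating: 1.36 V_DS² − 5.964 V_DS + 3.42 = 0, giving V_DS = 0.678 V (the root below V_ov).
I_D = (3.42 − 0.678) / 0.473 = 5.8 mA.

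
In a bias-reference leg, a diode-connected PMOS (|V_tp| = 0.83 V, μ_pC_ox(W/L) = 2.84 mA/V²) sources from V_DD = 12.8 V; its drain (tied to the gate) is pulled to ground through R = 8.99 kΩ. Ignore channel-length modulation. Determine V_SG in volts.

With gate tied to drain, V_SG = V_SD ≥ V_SG − |V_tp|, so the device is in saturation.
KCL at the drain: ½ k_p (V_SG − |V_tp|)² = (V_DD − V_SG)/R.
Let x = V_SG − 0.83. Then 12.8 x² + x − 11.97 = 0, giving x = 0.93 V (positive root), so V_SG = 1.76 V.
I_D = (V_DD − V_SG)/R = (12.8 − 1.76) / 8.99 = 1.23 mA.

V_SG = 1.76 V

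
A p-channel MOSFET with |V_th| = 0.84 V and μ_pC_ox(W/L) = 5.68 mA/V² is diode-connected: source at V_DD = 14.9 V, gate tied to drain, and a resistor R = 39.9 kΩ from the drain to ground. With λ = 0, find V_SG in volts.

With gate tied to drain, V_SG = V_SD ≥ V_SG − |V_th|, so the device is in saturation.
KCL at the drain: ½ k_p (V_SG − |V_th|)² = (V_DD − V_SG)/R.
Let x = V_SG − 0.84. Then 113 x² + x − 14.06 = 0, giving x = 0.348 V (positive root), so V_SG = 1.19 V.
I_D = (V_DD − V_SG)/R = (14.9 − 1.19) / 39.9 = 0.344 mA.

V_SG = 1.19 V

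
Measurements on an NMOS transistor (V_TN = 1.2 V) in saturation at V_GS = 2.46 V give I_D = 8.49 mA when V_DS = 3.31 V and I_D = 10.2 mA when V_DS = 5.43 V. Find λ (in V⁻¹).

With V_GS fixed, I_D ∝ (1 + λ V_DS) in saturation, so I_D2/I_D1 = (1 + λ V_DS2)/(1 + λ V_DS1).
10.2/8.49 = 1.201 = (1 + 5.43 λ)/(1 + 3.31 λ).
Solving: λ (I_D1 V_DS2 − I_D2 V_DS1) = I_D2 − I_D1, so λ = (10.2 − 8.49) / (8.49 × 5.43 − 10.2 × 3.31) = 1.71 / 12.3 = 0.139 V⁻¹.

λ = 0.139 V⁻¹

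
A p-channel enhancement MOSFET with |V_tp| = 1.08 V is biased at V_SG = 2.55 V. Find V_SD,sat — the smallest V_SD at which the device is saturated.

V_SD,sat = 1.47 V

The boundary between triode and saturation is V_SD = V_SG − |V_tp| = V_ov.
V_ov = 2.55 − 1.08 = 1.47 V.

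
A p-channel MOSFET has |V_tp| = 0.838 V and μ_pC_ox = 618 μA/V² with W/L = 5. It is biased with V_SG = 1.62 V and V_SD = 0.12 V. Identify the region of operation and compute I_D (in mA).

Triode; I_D = 0.268 mA

k_p = μ_pC_ox · (W/L) = 3.09 mA/V².
V_ov = V_SG − |V_tp| = 1.62 − 0.838 = 0.782 V.
Since V_SD = 0.12 V < V_ov = 0.782 V, the device is in the triode region.
I_D = k_p [V_ov · V_SD − ½ V_SD²] = 3.09 × [0.782 × 0.12 − 0.5 × 0.12²] = 0.268 mA.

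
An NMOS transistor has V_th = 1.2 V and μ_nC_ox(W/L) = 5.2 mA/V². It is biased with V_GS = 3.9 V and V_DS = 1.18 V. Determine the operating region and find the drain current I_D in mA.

V_ov = V_GS − V_th = 3.9 − 1.2 = 2.7 V.
Since V_DS = 1.18 V < V_ov = 2.7 V, the device is in the triode region.
I_D = k_n [V_ov · V_DS − ½ V_DS²] = 5.2 × [2.7 × 1.18 − 0.5 × 1.18²] = 12.9 mA.

Triode; I_D = 12.9 mA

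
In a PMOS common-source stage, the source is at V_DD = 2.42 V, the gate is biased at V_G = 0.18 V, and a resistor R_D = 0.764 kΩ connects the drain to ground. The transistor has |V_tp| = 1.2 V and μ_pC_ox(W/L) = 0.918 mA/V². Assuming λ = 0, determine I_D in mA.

V_SG = V_DD − V_G = 2.42 − 0.18 = 2.24 V, so V_ov = 2.24 − 1.2 = 1.04 V.
Assume saturation: I_D = ½ k_p V_ov² = 0.5 × 0.918 × 1.04² = 0.496 mA, giving V_SD = V_DD − I_D R_D = 2.42 − 0.496 × 0.764 = 2.04 V.
V_SD = 2.04 V ≥ V_ov = 1.04 V, confirming saturation.

I_D = 0.496 mA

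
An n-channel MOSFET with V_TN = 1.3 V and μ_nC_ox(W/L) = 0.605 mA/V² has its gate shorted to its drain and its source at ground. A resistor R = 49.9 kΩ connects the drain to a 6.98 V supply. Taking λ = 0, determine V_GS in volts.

V_GS = 1.88 V

With gate tied to drain, V_GS = V_DS ≥ V_GS − V_TN, so the device is in saturation.
KCL at the drain: ½ k_n (V_GS − V_TN)² = (V_DD − V_GS)/R.
Let x = V_GS − 1.3. Then 15.1 x² + x − 5.68 = 0, giving x = 0.581 V (positive root), so V_GS = 1.88 V.
I_D = (V_DD − V_GS)/R = (6.98 − 1.88) / 49.9 = 0.102 mA.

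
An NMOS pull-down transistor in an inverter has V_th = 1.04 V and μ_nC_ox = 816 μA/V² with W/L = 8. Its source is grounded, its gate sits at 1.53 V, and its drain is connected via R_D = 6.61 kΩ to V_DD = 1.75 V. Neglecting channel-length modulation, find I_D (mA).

I_D = 0.252 mA

V_GS = V_G = 1.53 V, so V_ov = 1.53 − 1.04 = 0.49 V.
k_n = μ_nC_ox · (W/L) = 6.528 mA/V².
Assume saturation: I_D = ½ k_n V_ov² = 0.5 × 6.528 × 0.49² = 0.784 mA, giving V_DS = V_DD − I_D R_D = 1.75 − 0.784 × 6.61 = -3.43 V.
But -3.43 V < V_ov = 0.49 V, so the device is actually in triode.
In triode I_D = k_n[V_ov V_DS − ½ V_DS²] and I_D = (V_DD − V_DS)/R_D. Equating: 21.6 V_DS² − 22.14 V_DS + 1.75 = 0, giving V_DS = 0.0863 V (the root below V_ov).
I_D = (1.75 − 0.0863) / 6.61 = 0.252 mA.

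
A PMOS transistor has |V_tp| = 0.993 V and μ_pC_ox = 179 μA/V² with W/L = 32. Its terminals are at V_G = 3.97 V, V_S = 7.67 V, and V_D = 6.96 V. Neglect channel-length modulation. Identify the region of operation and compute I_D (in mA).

V_SG = V_S − V_G = 7.67 − 3.97 = 3.7 V; V_SD = V_S − V_D = 7.67 − 6.96 = 0.71 V.
k_p = μ_pC_ox · (W/L) = 5.728 mA/V².
V_ov = V_SG − |V_tp| = 3.7 − 0.993 = 2.71 V.
Since V_SD = 0.71 V < V_ov = 2.71 V, the device is in the triode region.
I_D = k_p [V_ov · V_SD − ½ V_SD²] = 5.728 × [2.71 × 0.71 − 0.5 × 0.71²] = 9.57 mA.

Triode; I_D = 9.57 mA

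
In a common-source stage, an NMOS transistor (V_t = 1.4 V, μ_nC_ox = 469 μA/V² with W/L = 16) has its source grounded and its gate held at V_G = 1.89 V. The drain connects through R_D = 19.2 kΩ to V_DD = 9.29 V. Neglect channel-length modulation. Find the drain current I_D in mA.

I_D = 0.476 mA

V_GS = V_G = 1.89 V, so V_ov = 1.89 − 1.4 = 0.49 V.
k_n = μ_nC_ox · (W/L) = 7.504 mA/V².
Assume saturation: I_D = ½ k_n V_ov² = 0.5 × 7.504 × 0.49² = 0.901 mA, giving V_DS = V_DD − I_D R_D = 9.29 − 0.901 × 19.2 = -8.01 V.
But -8.01 V < V_ov = 0.49 V, so the device is actually in triode.
In triode I_D = k_n[V_ov V_DS − ½ V_DS²] and I_D = (V_DD − V_DS)/R_D. Equating: 72 V_DS² − 71.6 V_DS + 9.29 = 0, giving V_DS = 0.153 V (the root below V_ov).
I_D = (9.29 − 0.153) / 19.2 = 0.476 mA.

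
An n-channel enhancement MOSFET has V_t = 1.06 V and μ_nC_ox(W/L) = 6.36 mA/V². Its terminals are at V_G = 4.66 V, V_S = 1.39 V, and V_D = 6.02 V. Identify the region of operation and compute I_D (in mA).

V_GS = V_G − V_S = 4.66 − 1.39 = 3.27 V; V_DS = V_D − V_S = 6.02 − 1.39 = 4.63 V.
V_ov = V_GS − V_t = 3.27 − 1.06 = 2.21 V.
Since V_DS = 4.63 V ≥ V_ov = 2.21 V, the device is in saturation.
I_D = ½ k_n V_ov² = 0.5 × 6.36 × 2.21² = 15.5 mA.

Saturation; I_D = 15.5 mA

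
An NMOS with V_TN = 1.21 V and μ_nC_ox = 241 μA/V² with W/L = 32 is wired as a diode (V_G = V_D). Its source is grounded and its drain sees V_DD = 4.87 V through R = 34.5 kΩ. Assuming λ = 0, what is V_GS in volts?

With gate tied to drain, V_GS = V_DS ≥ V_GS − V_TN, so the device is in saturation.
k_n = μ_nC_ox · (W/L) = 7.712 mA/V².
KCL at the drain: ½ k_n (V_GS − V_TN)² = (V_DD − V_GS)/R.
Let x = V_GS − 1.21. Then 133 x² + x − 3.66 = 0, giving x = 0.162 V (positive root), so V_GS = 1.37 V.
I_D = (V_DD − V_GS)/R = (4.87 − 1.37) / 34.5 = 0.101 mA.

V_GS = 1.37 V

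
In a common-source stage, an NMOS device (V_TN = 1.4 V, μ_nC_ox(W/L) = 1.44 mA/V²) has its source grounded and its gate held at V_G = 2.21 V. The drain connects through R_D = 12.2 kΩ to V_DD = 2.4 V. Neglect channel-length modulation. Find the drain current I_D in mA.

I_D = 0.182 mA

V_GS = V_G = 2.21 V, so V_ov = 2.21 − 1.4 = 0.81 V.
Assume saturation: I_D = ½ k_n V_ov² = 0.5 × 1.44 × 0.81² = 0.472 mA, giving V_DS = V_DD − I_D R_D = 2.4 − 0.472 × 12.2 = -3.36 V.
But -3.36 V < V_ov = 0.81 V, so the device is actually in triode.
In triode I_D = k_n[V_ov V_DS − ½ V_DS²] and I_D = (V_DD − V_DS)/R_D. Equating: 8.78 V_DS² − 15.23 V_DS + 2.4 = 0, giving V_DS = 0.175 V (the root below V_ov).
I_D = (2.4 − 0.175) / 12.2 = 0.182 mA.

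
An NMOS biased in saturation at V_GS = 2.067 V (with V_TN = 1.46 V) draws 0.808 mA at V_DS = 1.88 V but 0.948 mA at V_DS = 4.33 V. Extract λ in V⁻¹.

λ = 0.0816 V⁻¹

With V_GS fixed, I_D ∝ (1 + λ V_DS) in saturation, so I_D2/I_D1 = (1 + λ V_DS2)/(1 + λ V_DS1).
0.948/0.808 = 1.173 = (1 + 4.33 λ)/(1 + 1.88 λ).
Solving: λ (I_D1 V_DS2 − I_D2 V_DS1) = I_D2 − I_D1, so λ = (0.948 − 0.808) / (0.808 × 4.33 − 0.948 × 1.88) = 0.14 / 1.72 = 0.0816 V⁻¹.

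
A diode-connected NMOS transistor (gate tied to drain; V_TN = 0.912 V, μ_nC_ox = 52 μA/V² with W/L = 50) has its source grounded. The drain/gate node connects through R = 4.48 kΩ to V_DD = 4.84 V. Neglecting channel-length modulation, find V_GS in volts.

With gate tied to drain, V_GS = V_DS ≥ V_GS − V_TN, so the device is in saturation.
k_n = μ_nC_ox · (W/L) = 2.6 mA/V².
KCL at the drain: ½ k_n (V_GS − V_TN)² = (V_DD − V_GS)/R.
Let x = V_GS − 0.912. Then 5.82 x² + x − 3.928 = 0, giving x = 0.74 V (positive root), so V_GS = 1.65 V.
I_D = (V_DD − V_GS)/R = (4.84 − 1.65) / 4.48 = 0.712 mA.

V_GS = 1.65 V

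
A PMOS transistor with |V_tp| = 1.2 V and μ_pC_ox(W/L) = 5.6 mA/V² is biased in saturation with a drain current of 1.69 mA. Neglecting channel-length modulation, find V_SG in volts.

V_SG = 1.98 V

In saturation I_D = ½ k_p (V_SG − |V_tp|)², so V_SG − |V_tp| = √(2 I_D / k_p) = √(2 × 1.69 / 5.6) = 0.777 V.
V_SG = 1.2 + 0.777 = 1.98 V.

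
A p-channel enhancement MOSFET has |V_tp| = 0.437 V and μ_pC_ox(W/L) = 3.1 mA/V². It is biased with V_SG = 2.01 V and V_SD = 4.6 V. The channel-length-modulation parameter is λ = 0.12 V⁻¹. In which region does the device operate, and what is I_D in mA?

Saturation; I_D = 5.95 mA

V_ov = V_SG − |V_tp| = 2.01 − 0.437 = 1.57 V.
Since V_SD = 4.6 V ≥ V_ov = 1.57 V, the device is in saturation.
I_D = ½ k_p V_ov² (1 + λ V_SD) = 0.5 × 3.1 × 1.57² × (1 + 0.12 × 4.6) = 5.95 mA.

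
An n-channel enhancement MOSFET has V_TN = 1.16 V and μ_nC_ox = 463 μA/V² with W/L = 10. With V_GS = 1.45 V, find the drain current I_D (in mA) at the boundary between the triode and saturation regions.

At the boundary V_DS = V_ov = V_GS − V_TN = 1.45 − 1.16 = 0.29 V.
k_n = μ_nC_ox · (W/L) = 4.63 mA/V².
I_D = ½ k_n V_ov² = 0.5 × 4.63 × 0.29² = 0.195 mA.

I_D = 0.195 mA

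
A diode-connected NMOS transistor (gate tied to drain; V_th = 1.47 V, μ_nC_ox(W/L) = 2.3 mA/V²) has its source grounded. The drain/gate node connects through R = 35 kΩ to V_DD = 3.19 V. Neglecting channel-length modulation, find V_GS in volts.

With gate tied to drain, V_GS = V_DS ≥ V_GS − V_th, so the device is in saturation.
KCL at the drain: ½ k_n (V_GS − V_th)² = (V_DD − V_GS)/R.
Let x = V_GS − 1.47. Then 40.2 x² + x − 1.72 = 0, giving x = 0.195 V (positive root), so V_GS = 1.66 V.
I_D = (V_DD − V_GS)/R = (3.19 − 1.66) / 35 = 0.0436 mA.

V_GS = 1.66 V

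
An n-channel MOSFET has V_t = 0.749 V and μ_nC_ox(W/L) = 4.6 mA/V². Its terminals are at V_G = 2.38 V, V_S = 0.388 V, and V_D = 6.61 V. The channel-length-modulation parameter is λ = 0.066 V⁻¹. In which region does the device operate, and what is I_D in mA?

V_GS = V_G − V_S = 2.38 − 0.388 = 1.99 V; V_DS = V_D − V_S = 6.61 − 0.388 = 6.22 V.
V_ov = V_GS − V_t = 1.99 − 0.749 = 1.24 V.
Since V_DS = 6.22 V ≥ V_ov = 1.24 V, the device is in saturation.
I_D = ½ k_n V_ov² (1 + λ V_DS) = 0.5 × 4.6 × 1.24² × (1 + 0.066 × 6.22) = 5.01 mA.

Saturation; I_D = 5.01 mA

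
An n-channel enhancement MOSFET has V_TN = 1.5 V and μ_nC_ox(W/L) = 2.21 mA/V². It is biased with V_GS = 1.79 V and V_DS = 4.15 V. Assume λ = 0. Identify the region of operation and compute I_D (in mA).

V_ov = V_GS − V_TN = 1.79 − 1.5 = 0.29 V.
Since V_DS = 4.15 V ≥ V_ov = 0.29 V, the device is in saturation.
I_D = ½ k_n V_ov² = 0.5 × 2.21 × 0.29² = 0.0929 mA.

Saturation; I_D = 0.0929 mA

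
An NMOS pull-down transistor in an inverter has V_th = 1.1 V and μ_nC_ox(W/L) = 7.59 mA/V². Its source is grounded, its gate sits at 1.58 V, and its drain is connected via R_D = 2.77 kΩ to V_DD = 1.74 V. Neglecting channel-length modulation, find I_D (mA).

V_GS = V_G = 1.58 V, so V_ov = 1.58 − 1.1 = 0.48 V.
Assume saturation: I_D = ½ k_n V_ov² = 0.5 × 7.59 × 0.48² = 0.874 mA, giving V_DS = V_DD − I_D R_D = 1.74 − 0.874 × 2.77 = -0.682 V.
But -0.682 V < V_ov = 0.48 V, so the device is actually in triode.
In triode I_D = k_n[V_ov V_DS − ½ V_DS²] and I_D = (V_DD − V_DS)/R_D. Equating: 10.5 V_DS² − 11.09 V_DS + 1.74 = 0, giving V_DS = 0.192 V (the root below V_ov).
I_D = (1.74 − 0.192) / 2.77 = 0.559 mA.

I_D = 0.559 mA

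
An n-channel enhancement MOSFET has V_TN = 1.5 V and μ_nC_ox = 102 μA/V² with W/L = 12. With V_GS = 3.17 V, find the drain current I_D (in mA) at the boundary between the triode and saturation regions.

At the boundary V_DS = V_ov = V_GS − V_TN = 3.17 − 1.5 = 1.67 V.
k_n = μ_nC_ox · (W/L) = 1.224 mA/V².
I_D = ½ k_n V_ov² = 0.5 × 1.224 × 1.67² = 1.71 mA.

I_D = 1.71 mA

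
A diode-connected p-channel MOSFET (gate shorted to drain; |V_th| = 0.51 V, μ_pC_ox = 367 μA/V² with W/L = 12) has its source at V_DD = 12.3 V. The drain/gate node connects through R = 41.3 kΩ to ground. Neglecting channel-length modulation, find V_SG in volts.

V_SG = 0.865 V

With gate tied to drain, V_SG = V_SD ≥ V_SG − |V_th|, so the device is in saturation.
k_p = μ_pC_ox · (W/L) = 4.404 mA/V².
KCL at the drain: ½ k_p (V_SG − |V_th|)² = (V_DD − V_SG)/R.
Let x = V_SG − 0.51. Then 90.9 x² + x − 11.79 = 0, giving x = 0.355 V (positive root), so V_SG = 0.865 V.
I_D = (V_DD − V_SG)/R = (12.3 − 0.865) / 41.3 = 0.277 mA.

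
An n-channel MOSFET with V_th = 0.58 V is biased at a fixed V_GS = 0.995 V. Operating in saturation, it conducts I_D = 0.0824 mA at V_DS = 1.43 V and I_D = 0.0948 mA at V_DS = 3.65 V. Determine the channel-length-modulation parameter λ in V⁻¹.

λ = 0.0751 V⁻¹

With V_GS fixed, I_D ∝ (1 + λ V_DS) in saturation, so I_D2/I_D1 = (1 + λ V_DS2)/(1 + λ V_DS1).
0.0948/0.0824 = 1.15 = (1 + 3.65 λ)/(1 + 1.43 λ).
Solving: λ (I_D1 V_DS2 − I_D2 V_DS1) = I_D2 − I_D1, so λ = (0.0948 − 0.0824) / (0.0824 × 3.65 − 0.0948 × 1.43) = 0.0124 / 0.165 = 0.0751 V⁻¹.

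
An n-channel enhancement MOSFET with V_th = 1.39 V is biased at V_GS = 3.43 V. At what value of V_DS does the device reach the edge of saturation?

The boundary between triode and saturation is V_DS = V_GS − V_th = V_ov.
V_ov = 3.43 − 1.39 = 2.04 V.

V_DS,sat = 2.04 V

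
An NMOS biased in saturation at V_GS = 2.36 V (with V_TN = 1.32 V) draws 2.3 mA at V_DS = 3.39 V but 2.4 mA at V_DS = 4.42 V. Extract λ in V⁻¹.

λ = 0.0493 V⁻¹

With V_GS fixed, I_D ∝ (1 + λ V_DS) in saturation, so I_D2/I_D1 = (1 + λ V_DS2)/(1 + λ V_DS1).
2.4/2.3 = 1.043 = (1 + 4.42 λ)/(1 + 3.39 λ).
Solving: λ (I_D1 V_DS2 − I_D2 V_DS1) = I_D2 − I_D1, so λ = (2.4 − 2.3) / (2.3 × 4.42 − 2.4 × 3.39) = 0.1 / 2.03 = 0.0493 V⁻¹.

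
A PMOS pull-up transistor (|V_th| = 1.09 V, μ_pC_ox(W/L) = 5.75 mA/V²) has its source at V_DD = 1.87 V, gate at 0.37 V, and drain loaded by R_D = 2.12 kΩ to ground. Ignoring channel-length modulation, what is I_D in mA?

V_SG = V_DD − V_G = 1.87 − 0.37 = 1.5 V, so V_ov = 1.5 − 1.09 = 0.41 V.
Assume saturation: I_D = ½ k_p V_ov² = 0.5 × 5.75 × 0.41² = 0.483 mA, giving V_SD = V_DD − I_D R_D = 1.87 − 0.483 × 2.12 = 0.845 V.
V_SD = 0.845 V ≥ V_ov = 0.41 V, confirming saturation.

I_D = 0.483 mA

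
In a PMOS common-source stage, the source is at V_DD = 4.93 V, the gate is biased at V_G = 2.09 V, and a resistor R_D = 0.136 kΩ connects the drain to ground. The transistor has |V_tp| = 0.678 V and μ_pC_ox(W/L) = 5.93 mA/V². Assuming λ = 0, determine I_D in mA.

I_D = 13.9 mA

V_SG = V_DD − V_G = 4.93 − 2.09 = 2.84 V, so V_ov = 2.84 − 0.678 = 2.16 V.
Assume saturation: I_D = ½ k_p V_ov² = 0.5 × 5.93 × 2.16² = 13.9 mA, giving V_SD = V_DD − I_D R_D = 4.93 − 13.9 × 0.136 = 3.05 V.
V_SD = 3.05 V ≥ V_ov = 2.16 V, confirming saturation.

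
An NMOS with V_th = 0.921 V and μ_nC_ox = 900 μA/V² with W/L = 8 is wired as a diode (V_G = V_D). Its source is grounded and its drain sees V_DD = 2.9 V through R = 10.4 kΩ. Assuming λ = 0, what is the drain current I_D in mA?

I_D = 0.169 mA

With gate tied to drain, V_GS = V_DS ≥ V_GS − V_th, so the device is in saturation.
k_n = μ_nC_ox · (W/L) = 7.2 mA/V².
KCL at the drain: ½ k_n (V_GS − V_th)² = (V_DD − V_GS)/R.
Let x = V_GS − 0.921. Then 37.4 x² + x − 1.979 = 0, giving x = 0.217 V (positive root), so V_GS = 1.14 V.
I_D = (V_DD − V_GS)/R = (2.9 − 1.14) / 10.4 = 0.169 mA.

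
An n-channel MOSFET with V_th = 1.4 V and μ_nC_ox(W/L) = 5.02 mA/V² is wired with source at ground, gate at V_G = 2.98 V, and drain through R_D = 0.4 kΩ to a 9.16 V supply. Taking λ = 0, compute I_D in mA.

I_D = 6.27 mA

V_GS = V_G = 2.98 V, so V_ov = 2.98 − 1.4 = 1.58 V.
Assume saturation: I_D = ½ k_n V_ov² = 0.5 × 5.02 × 1.58² = 6.27 mA, giving V_DS = V_DD − I_D R_D = 9.16 − 6.27 × 0.4 = 6.65 V.
V_DS = 6.65 V ≥ V_ov = 1.58 V, confirming saturation.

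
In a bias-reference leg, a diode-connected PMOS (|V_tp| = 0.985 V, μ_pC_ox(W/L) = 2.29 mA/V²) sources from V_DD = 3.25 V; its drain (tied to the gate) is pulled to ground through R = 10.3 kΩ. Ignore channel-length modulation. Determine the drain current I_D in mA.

I_D = 0.181 mA

With gate tied to drain, V_SG = V_SD ≥ V_SG − |V_tp|, so the device is in saturation.
KCL at the drain: ½ k_p (V_SG − |V_tp|)² = (V_DD − V_SG)/R.
Let x = V_SG − 0.985. Then 11.8 x² + x − 2.265 = 0, giving x = 0.398 V (positive root), so V_SG = 1.38 V.
I_D = (V_DD − V_SG)/R = (3.25 − 1.38) / 10.3 = 0.181 mA.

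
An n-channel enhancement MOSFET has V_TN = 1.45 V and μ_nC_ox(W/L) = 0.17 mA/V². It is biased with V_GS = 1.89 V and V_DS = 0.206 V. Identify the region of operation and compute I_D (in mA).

V_ov = V_GS − V_TN = 1.89 − 1.45 = 0.44 V.
Since V_DS = 0.206 V < V_ov = 0.44 V, the device is in the triode region.
I_D = k_n [V_ov · V_DS − ½ V_DS²] = 0.17 × [0.44 × 0.206 − 0.5 × 0.206²] = 0.0118 mA.

Triode; I_D = 0.0118 mA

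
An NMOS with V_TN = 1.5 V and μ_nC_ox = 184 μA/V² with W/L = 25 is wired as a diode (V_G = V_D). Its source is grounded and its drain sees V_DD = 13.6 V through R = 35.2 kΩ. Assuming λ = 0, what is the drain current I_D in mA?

With gate tied to drain, V_GS = V_DS ≥ V_GS − V_TN, so the device is in saturation.
k_n = μ_nC_ox · (W/L) = 4.6 mA/V².
KCL at the drain: ½ k_n (V_GS − V_TN)² = (V_DD − V_GS)/R.
Let x = V_GS − 1.5. Then 81 x² + x − 12.1 = 0, giving x = 0.38 V (positive root), so V_GS = 1.88 V.
I_D = (V_DD − V_GS)/R = (13.6 − 1.88) / 35.2 = 0.333 mA.

I_D = 0.333 mA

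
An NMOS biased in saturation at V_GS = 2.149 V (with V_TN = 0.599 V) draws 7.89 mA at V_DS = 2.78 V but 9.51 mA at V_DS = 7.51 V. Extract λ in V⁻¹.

With V_GS fixed, I_D ∝ (1 + λ V_DS) in saturation, so I_D2/I_D1 = (1 + λ V_DS2)/(1 + λ V_DS1).
9.51/7.89 = 1.205 = (1 + 7.51 λ)/(1 + 2.78 λ).
Solving: λ (I_D1 V_DS2 − I_D2 V_DS1) = I_D2 − I_D1, so λ = (9.51 − 7.89) / (7.89 × 7.51 − 9.51 × 2.78) = 1.62 / 32.8 = 0.0494 V⁻¹.

λ = 0.0494 V⁻¹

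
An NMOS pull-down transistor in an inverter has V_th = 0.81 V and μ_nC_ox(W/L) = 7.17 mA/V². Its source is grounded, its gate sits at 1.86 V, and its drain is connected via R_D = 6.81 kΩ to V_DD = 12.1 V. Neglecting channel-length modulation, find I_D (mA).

I_D = 1.74 mA

V_GS = V_G = 1.86 V, so V_ov = 1.86 − 0.81 = 1.05 V.
Assume saturation: I_D = ½ k_n V_ov² = 0.5 × 7.17 × 1.05² = 3.95 mA, giving V_DS = V_DD − I_D R_D = 12.1 − 3.95 × 6.81 = -14.8 V.
But -14.8 V < V_ov = 1.05 V, so the device is actually in triode.
In triode I_D = k_n[V_ov V_DS − ½ V_DS²] and I_D = (V_DD − V_DS)/R_D. Equating: 24.4 V_DS² − 52.27 V_DS + 12.1 = 0, giving V_DS = 0.264 V (the root below V_ov).
I_D = (12.1 − 0.264) / 6.81 = 1.74 mA.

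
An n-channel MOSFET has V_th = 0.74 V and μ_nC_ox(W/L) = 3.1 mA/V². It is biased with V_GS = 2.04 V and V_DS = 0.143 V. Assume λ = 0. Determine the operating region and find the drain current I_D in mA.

V_ov = V_GS − V_th = 2.04 − 0.74 = 1.3 V.
Since V_DS = 0.143 V < V_ov = 1.3 V, the device is in the triode region.
I_D = k_n [V_ov · V_DS − ½ V_DS²] = 3.1 × [1.3 × 0.143 − 0.5 × 0.143²] = 0.545 mA.

Triode; I_D = 0.545 mA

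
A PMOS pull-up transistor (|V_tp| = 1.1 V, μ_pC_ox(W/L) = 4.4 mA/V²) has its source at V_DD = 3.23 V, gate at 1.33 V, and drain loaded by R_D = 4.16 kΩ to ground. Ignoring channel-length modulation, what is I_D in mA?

V_SG = V_DD − V_G = 3.23 − 1.33 = 1.9 V, so V_ov = 1.9 − 1.1 = 0.8 V.
Assume saturation: I_D = ½ k_p V_ov² = 0.5 × 4.4 × 0.8² = 1.41 mA, giving V_SD = V_DD − I_D R_D = 3.23 − 1.41 × 4.16 = -2.63 V.
But -2.63 V < V_ov = 0.8 V, so the device is actually in triode.
In triode I_D = k_p[V_ov V_SD − ½ V_SD²] and I_D = (V_DD − V_SD)/R_D. Equating: 9.15 V_SD² − 15.64 V_SD + 3.23 = 0, giving V_SD = 0.24 V (the root below V_ov).
I_D = (3.23 − 0.24) / 4.16 = 0.719 mA.

I_D = 0.719 mA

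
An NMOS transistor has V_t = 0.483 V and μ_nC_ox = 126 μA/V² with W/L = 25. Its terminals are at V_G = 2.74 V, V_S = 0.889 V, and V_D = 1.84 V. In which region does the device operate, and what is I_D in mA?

Triode; I_D = 2.67 mA

V_GS = V_G − V_S = 2.74 − 0.889 = 1.85 V; V_DS = V_D − V_S = 1.84 − 0.889 = 0.951 V.
k_n = μ_nC_ox · (W/L) = 3.15 mA/V².
V_ov = V_GS − V_t = 1.85 − 0.483 = 1.37 V.
Since V_DS = 0.951 V < V_ov = 1.37 V, the device is in the triode region.
I_D = k_n [V_ov · V_DS − ½ V_DS²] = 3.15 × [1.37 × 0.951 − 0.5 × 0.951²] = 2.67 mA.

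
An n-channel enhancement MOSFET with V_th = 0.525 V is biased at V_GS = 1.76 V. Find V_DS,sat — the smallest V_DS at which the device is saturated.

V_DS,sat = 1.23 V

The boundary between triode and saturation is V_DS = V_GS − V_th = V_ov.
V_ov = 1.76 − 0.525 = 1.23 V.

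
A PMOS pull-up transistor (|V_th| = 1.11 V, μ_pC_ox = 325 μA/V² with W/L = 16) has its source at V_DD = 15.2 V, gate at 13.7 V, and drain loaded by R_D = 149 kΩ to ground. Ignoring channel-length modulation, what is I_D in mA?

V_SG = V_DD − V_G = 15.2 − 13.7 = 1.5 V, so V_ov = 1.5 − 1.11 = 0.39 V.
k_p = μ_pC_ox · (W/L) = 5.2 mA/V².
Assume saturation: I_D = ½ k_p V_ov² = 0.5 × 5.2 × 0.39² = 0.395 mA, giving V_SD = V_DD − I_D R_D = 15.2 − 0.395 × 149 = -43.7 V.
But -43.7 V < V_ov = 0.39 V, so the device is actually in triode.
In triode I_D = k_p[V_ov V_SD − ½ V_SD²] and I_D = (V_DD − V_SD)/R_D. Equating: 387 V_SD² − 303.2 V_SD + 15.2 = 0, giving V_SD = 0.0538 V (the root below V_ov).
I_D = (15.2 − 0.0538) / 149 = 0.102 mA.

I_D = 0.102 mA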